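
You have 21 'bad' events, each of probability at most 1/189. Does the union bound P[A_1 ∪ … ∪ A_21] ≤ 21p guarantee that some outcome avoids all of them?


Union bound: P[∪_{i=1}^{21} A_i] ≤ Σ_i P[A_i] ≤ 21·p = 21·(1/189) = 1/9.
Numerically: 1/9 ≈ 0.1111.
Is 1/9 < 1? YES.
Since P[∪ A_i] ≤ 1/9 < 1, the complement has P[∩ A_i^c] ≥ 1 − 1/9 = 8/9 > 0, so some outcome avoids every A_i.

21·p = 1/9 ≈ 0.1111; existence CERTIFIED by the union bound.


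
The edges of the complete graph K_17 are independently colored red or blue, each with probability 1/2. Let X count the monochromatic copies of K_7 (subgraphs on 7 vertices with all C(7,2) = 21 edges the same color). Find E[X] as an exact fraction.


Let X = Σ_S X_S over the C(17, 7) = 19448 subsets S of size 7, where X_S = 1 if the K_7 on S is monochromatic.
For a fixed S, the K_7 on S has C(7, 2) = 21 edges. P[all 21 edges red] = (1/2)^21, and likewise for blue, so P[monochromatic] = 2·(1/2)^21 = 2^{1 − 21} = 1/1048576.
By linearity: E[X] = C(17, 7) · 2^{1 − 21} = 19448 · 1/1048576 = 2431/131072.
Numerically: E[X] ≈ 0.0185.

E[X] = C(17,7)·2^(1−C(7,2)) = 2431/131072 ≈ 0.0185.


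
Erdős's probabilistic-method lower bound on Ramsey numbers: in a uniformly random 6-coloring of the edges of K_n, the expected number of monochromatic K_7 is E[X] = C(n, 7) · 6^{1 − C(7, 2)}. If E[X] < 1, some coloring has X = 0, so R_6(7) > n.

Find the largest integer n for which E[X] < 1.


We need C(n, 7) · 6^{1 − 21} < 1, i.e. C(n, 7) < 6^{21 − 1} = 3656158440062976.
Check values of n near the boundary:
  n = 566: C(566, 7) = 3557206237959440; 3557206237959440 < 3656158440062976? YES
  n = 567: C(567, 7) = 3601671315933933; 3601671315933933 < 3656158440062976? YES
  n = 568: C(568, 7) = 3646611956239704; 3646611956239704 < 3656158440062976? YES
  n = 569: C(569, 7) = 3692032389858348; 3692032389858348 < 3656158440062976? NO
  n = 570: C(570, 7) = 3737936877831720; 3737936877831720 < 3656158440062976? NO
The largest n with C(n, 7) < 3656158440062976 is n = 568 (where E[X] = 16882462760369/16926659444736 ≈ 0.99739). Hence R_6(7) > 568, i.e. R_6(7) ≥ 569.

Largest n = 568; hence R_6(7) > 568.


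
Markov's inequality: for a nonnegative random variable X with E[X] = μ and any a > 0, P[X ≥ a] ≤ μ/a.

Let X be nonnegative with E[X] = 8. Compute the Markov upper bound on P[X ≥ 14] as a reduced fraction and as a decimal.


μ = E[X] = 8, a = 14.
Markov: P[X ≥ 14] ≤ μ/a = (8)/14 = 4/7.
Numerically: ≈ 0.571429.
(Since a = 14 > μ = 8.000000, the bound 4/7 is < 1 and informative.)

P[X ≥ 14] ≤ 4/7 ≈ 0.571429.


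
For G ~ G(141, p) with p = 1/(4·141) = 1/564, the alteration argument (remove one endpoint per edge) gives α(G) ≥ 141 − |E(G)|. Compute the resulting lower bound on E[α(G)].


E[|E(G)|] = C(141, 2)·p = 9870 · (1/564) = 35/2.
E[α(G)] ≥ n − E[|E(G)|] = 141 − 35/2 = 247/2.
Numerically: ≈ 123.500000.
(This is only a lower bound; the true E[α(G)] may be larger.)

E[α(G)] ≥ 247/2 ≈ 123.500000.


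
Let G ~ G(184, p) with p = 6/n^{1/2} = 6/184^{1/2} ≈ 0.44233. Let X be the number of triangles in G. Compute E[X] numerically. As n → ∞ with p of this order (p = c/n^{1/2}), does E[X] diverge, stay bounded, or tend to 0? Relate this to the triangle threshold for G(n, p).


Number of potential triangles: C(184, 3) = 1021384.
Each occurs with probability p³ ≈ (0.44233)³ ≈ 8.6542018e-02.
By linearity: E[X] = C(184, 3)·p³ ≈ 1021384 · 8.6542018e-02 ≈ 88392.63225.
Since α = 1/2 < 1, p = c/n^{1/2} ≫ 1/n is above the triangle threshold p ~ 1/n. Asymptotically E[X] ~ (c³/6)·n^{3(1−α)} = (6³/6)·n^{1.5} → ∞; triangles are abundant w.h.p.

E[X] ≈ 88392.63225; in regime p = Θ(1/n^{1/2}) E[X] diverges (above the triangle threshold p ~ 1/n).


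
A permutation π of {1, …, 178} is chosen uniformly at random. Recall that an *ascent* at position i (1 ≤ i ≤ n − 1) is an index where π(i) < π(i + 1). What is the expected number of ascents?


Write X = Σ X_I over i = 1, …, 177, with X_I the indicator of one ascent.
There are 177 indicators.
For each fixed i, the pair (π(i), π(i+1)) is a uniformly random ordered pair of distinct values from {1, …, 178}; by symmetry P[π(i) < π(i+1)] = 1/2.
By linearity: E[X] = 177 · (1/2) = (178 − 1) · (1/2) = 177/2 ≈ 88.500.

E[X] = 177/2 = 88.500.


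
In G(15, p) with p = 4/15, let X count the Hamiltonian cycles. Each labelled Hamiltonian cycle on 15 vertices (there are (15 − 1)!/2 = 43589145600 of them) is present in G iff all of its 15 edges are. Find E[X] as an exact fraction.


K_15 has (15 − 1)!/2 = 43589145600 labelled Hamiltonian cycles.
For each such Hamiltonian cycle H, let X_H = 1 if all 15 edges of H are present in G. Then P[X_H = 1] = p^{15} = (4/15)^{15} = 1073741824/437893890380859375.
Summing the indicators: E[X] = Σ_H E[X_H] = 43589145600 · p^{15} = 43589145600 · 1073741824/437893890380859375 = 7704277975826432/72081298828125.
Numerically: E[X] ≈ 107.

E[X] = 43589145600 · (4/15)^{15} = 7704277975826432/72081298828125 ≈ 107.


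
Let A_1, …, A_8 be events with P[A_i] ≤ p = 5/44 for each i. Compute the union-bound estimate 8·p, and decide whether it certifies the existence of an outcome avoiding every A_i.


Union bound: P[∪_{i=1}^{8} A_i] ≤ Σ_i P[A_i] ≤ 8·p = 8·(5/44) = 10/11.
Numerically: 10/11 ≈ 0.909.
Is 10/11 < 1? YES.
Since P[∪ A_i] ≤ 10/11 < 1, the complement has P[∩ A_i^c] ≥ 1 − 10/11 = 1/11 > 0, so some outcome avoids every A_i.

8·p = 10/11 ≈ 0.909; existence CERTIFIED by the union bound.


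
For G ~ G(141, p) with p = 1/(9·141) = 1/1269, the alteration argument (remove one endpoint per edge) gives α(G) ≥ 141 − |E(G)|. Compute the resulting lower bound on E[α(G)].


E[|E(G)|] = C(141, 2)·p = 9870 · (1/1269) = 70/9.
E[α(G)] ≥ n − E[|E(G)|] = 141 − 70/9 = 1199/9.
Numerically: ≈ 133.2222.
(This is only a lower bound; the true E[α(G)] may be larger.)

E[α(G)] ≥ 1199/9 ≈ 133.2222.


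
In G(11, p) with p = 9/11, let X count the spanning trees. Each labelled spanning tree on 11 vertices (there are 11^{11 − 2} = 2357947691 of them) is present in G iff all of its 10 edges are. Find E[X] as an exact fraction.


K_11 has 11^{11 − 2} = 2357947691 labelled spanning trees.
For each such spanning tree H, let X_H = 1 if all 10 edges of H are present in G. Then P[X_H = 1] = p^{10} = (9/11)^{10} = 3486784401/25937424601.
Summing the indicators: E[X] = Σ_H E[X_H] = 2357947691 · p^{10} = 2357947691 · 3486784401/25937424601 = 3486784401/11.
Numerically: E[X] ≈ 3.17e+08.

E[X] = 2357947691 · (9/11)^{10} = 3486784401/11 ≈ 3.17e+08.


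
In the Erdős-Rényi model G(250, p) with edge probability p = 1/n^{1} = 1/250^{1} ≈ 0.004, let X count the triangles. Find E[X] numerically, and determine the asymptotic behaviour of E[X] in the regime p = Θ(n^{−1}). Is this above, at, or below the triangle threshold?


Number of potential triangles: C(250, 3) = 2573000.
Each occurs with probability p³ ≈ (0.004)³ ≈ 6.400000e-08.
By linearity: E[X] = C(250, 3)·p³ ≈ 2573000 · 6.400000e-08 ≈ 0.1647.
Here α = 1, so p = 1/n is exactly at the triangle threshold p ~ 1/n. Asymptotically E[X] → c³/6 = 1³/6 = 1/6 ≈ 0.1667, a bounded constant. In this regime the triangle count is asymptotically Poisson(c³/6).

E[X] ≈ 0.1647; in regime p = Θ(1/n^{1}) E[X] stays bounded (at the triangle threshold p ~ 1/n).


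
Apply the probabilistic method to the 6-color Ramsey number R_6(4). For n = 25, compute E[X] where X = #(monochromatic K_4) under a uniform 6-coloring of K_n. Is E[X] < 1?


E[X] = C(25, 4) · 6^{1 − 6} = 12650 · 6^{−5} = 12650/7776.
As a reduced fraction: E[X] = 6325/3888 ≈ 1.626800.
Is E[X] < 1? NO.
Since E[X] ≥ 1, the first-moment bound is inconclusive at n = 25; it does NOT by itself certify R_6(4) > 25.

E[X] = 6325/3888 ≈ 1.626800; E[X] ≥ 1; first-moment method inconclusive here.


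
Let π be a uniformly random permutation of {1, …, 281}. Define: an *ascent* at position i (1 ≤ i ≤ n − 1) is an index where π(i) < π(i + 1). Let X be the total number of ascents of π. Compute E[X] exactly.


Write X = Σ X_I over i = 1, …, 280, with X_I the indicator of one ascent.
There are 280 indicators.
For each fixed i, the pair (π(i), π(i+1)) is a uniformly random ordered pair of distinct values from {1, …, 281}; by symmetry P[π(i) < π(i+1)] = 1/2.
By linearity: E[X] = 280 · (1/2) = (281 − 1) · (1/2) = 140 ≈ 140.00000.

E[X] = 140 = 140.00000.


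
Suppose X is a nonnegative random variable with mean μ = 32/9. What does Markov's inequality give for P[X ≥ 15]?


μ = E[X] = 32/9, a = 15.
Markov: P[X ≥ 15] ≤ μ/a = (32/9)/15 = 32/135.
Numerically: ≈ 0.2370.
(Since a = 15 > μ = 3.5556, the bound 32/135 is < 1 and informative.)

P[X ≥ 15] ≤ 32/135 ≈ 0.2370.


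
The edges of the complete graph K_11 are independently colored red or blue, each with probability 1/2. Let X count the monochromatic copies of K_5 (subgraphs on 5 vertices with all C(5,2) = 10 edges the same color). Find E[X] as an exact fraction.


Let X = Σ_S X_S over the C(11, 5) = 462 subsets S of size 5, where X_S = 1 if the K_5 on S is monochromatic.
For a fixed S, the K_5 on S has C(5, 2) = 10 edges. P[all 10 edges red] = (1/2)^10, and likewise for blue, so P[monochromatic] = 2·(1/2)^10 = 2^{1 − 10} = 1/512.
By linearity: E[X] = C(11, 5) · 2^{1 − 10} = 462 · 1/512 = 231/256.
Numerically: E[X] ≈ 0.90234.

E[X] = C(11,5)·2^(1−C(5,2)) = 231/256 ≈ 0.90234.


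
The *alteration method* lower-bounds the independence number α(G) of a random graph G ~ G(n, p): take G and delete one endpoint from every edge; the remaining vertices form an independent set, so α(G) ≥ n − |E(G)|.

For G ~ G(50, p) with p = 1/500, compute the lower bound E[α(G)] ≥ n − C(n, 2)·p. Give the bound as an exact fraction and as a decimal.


E[|E(G)|] = C(50, 2)·p = 1225 · (1/500) = 49/20.
E[α(G)] ≥ n − E[|E(G)|] = 50 − 49/20 = 951/20.
Numerically: ≈ 47.55000.
(This is only a lower bound; the true E[α(G)] may be larger.)

E[α(G)] ≥ 951/20 ≈ 47.55000.


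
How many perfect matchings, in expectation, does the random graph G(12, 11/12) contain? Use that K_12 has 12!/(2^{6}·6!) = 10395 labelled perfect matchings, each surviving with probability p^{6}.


K_12 has 12!/(2^{6}·6!) = 10395 labelled perfect matchings.
For each such perfect matching H, let X_H = 1 if all 6 edges of H are present in G. Then P[X_H = 1] = p^{6} = (11/12)^{6} = 1771561/2985984.
By linearity: E[X] = Σ_H E[X_H] = 10395 · p^{6} = 10395 · 1771561/2985984 = 682050985/110592.
Numerically: E[X] ≈ 6167.27.

E[X] = 10395 · (11/12)^{6} = 682050985/110592 ≈ 6167.27.


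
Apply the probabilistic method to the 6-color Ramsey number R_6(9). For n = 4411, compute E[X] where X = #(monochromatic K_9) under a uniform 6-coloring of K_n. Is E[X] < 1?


E[X] = C(4411, 9) · 6^{1 − 36} = 1727920475134582415883601405 · 6^{−35} = 1727920475134582415883601405/1719070799748422591028658176.
As a reduced fraction: E[X] = 1727920475134582415883601405/1719070799748422591028658176 ≈ 1.005.
Is E[X] < 1? NO.
Since E[X] ≥ 1, the first-moment bound is inconclusive at n = 4411; it does NOT by itself certify R_6(9) > 4411.

E[X] = 1727920475134582415883601405/1719070799748422591028658176 ≈ 1.005; E[X] ≥ 1; first-moment method inconclusive here.


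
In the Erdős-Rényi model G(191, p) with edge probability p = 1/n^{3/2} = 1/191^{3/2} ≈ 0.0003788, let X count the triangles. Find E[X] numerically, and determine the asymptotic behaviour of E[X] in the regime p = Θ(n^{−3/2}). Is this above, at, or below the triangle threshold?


Number of potential triangles: C(191, 3) = 1143135.
Each occurs with probability p³ ≈ (0.0003788)³ ≈ 5.436881e-11.
By linearity: E[X] = C(191, 3)·p³ ≈ 1143135 · 5.436881e-11 ≈ 0.0001.
Since α = 3/2 > 1, p = c/n^{3/2} = o(1/n) is below the triangle threshold p ~ 1/n. Asymptotically E[X] ~ (c³/6)·n^{3(1−α)} = (1³/6)·n^{-1.5} → 0, so by Markov's inequality G has no triangles w.h.p.

E[X] ≈ 0.0001; in regime p = Θ(1/n^{3/2}) E[X] tends to 0 (below the triangle threshold p ~ 1/n).


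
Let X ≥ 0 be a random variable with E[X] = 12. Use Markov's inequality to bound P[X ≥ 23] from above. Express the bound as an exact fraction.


μ = E[X] = 12, a = 23.
Markov: P[X ≥ 23] ≤ μ/a = (12)/23 = 12/23.
Numerically: ≈ 0.521739.
(Since a = 23 > μ = 12.000000, the bound 12/23 is < 1 and informative.)

P[X ≥ 23] ≤ 12/23 ≈ 0.521739.


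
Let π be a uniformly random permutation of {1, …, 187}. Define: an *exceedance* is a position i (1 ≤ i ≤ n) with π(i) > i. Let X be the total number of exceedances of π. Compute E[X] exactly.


Write X = Σ_{i=1}^{187} X_i, where X_i = 1_{π(i) > i}.
For each fixed i, π(i) is uniform over {1, …, 187} (marginal of a uniform permutation), so P[π(i) > i] = (n − i)/n. Summing: Σ_{i=1}^{187} (n − i)/n = (0 + 1 + … + 186)/187 = 187(187 − 1)/(2·187) = (187 − 1)/2.
Hence E[X] = Σ_{i=1}^{187} (187 − i)/187 = 93 ≈ 93.0000.

E[X] = 93 = 93.0000.


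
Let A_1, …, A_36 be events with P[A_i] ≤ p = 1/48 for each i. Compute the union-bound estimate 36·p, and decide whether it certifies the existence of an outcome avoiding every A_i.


Union bound: P[∪_{i=1}^{36} A_i] ≤ Σ_i P[A_i] ≤ 36·p = 36·(1/48) = 3/4.
Numerically: 3/4 ≈ 0.7500000.
Is 3/4 < 1? YES.
Since P[∪ A_i] ≤ 3/4 < 1, the complement has P[∩ A_i^c] ≥ 1 − 3/4 = 1/4 > 0, so some outcome avoids every A_i.

36·p = 3/4 ≈ 0.7500000; existence CERTIFIED by the union bound.


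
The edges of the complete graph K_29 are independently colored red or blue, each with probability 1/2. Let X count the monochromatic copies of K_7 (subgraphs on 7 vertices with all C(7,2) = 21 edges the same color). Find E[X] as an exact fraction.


Let X = Σ_S X_S over the C(29, 7) = 1560780 subsets S of size 7, where X_S = 1 if the K_7 on S is monochromatic.
For a fixed S, the K_7 on S has C(7, 2) = 21 edges. P[all 21 edges red] = (1/2)^21, and likewise for blue, so P[monochromatic] = 2·(1/2)^21 = 2^{1 − 21} = 1/1048576.
By linearity of expectation: E[X] = C(29, 7) · 2^{1 − 21} = 1560780 · 1/1048576 = 390195/262144.
Numerically: E[X] ≈ 1.488476.

E[X] = C(29,7)·2^(1−C(7,2)) = 390195/262144 ≈ 1.488476.


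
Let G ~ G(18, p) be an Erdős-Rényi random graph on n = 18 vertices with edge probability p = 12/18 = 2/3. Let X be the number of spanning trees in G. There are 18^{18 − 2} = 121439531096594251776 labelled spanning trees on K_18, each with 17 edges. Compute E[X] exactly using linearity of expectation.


K_18 has 18^{18 − 2} = 121439531096594251776 labelled spanning trees.
For each such spanning tree H, let X_H = 1 if all 17 edges of H are present in G. Then P[X_H = 1] = p^{17} = (2/3)^{17} = 131072/129140163.
By linearity: E[X] = Σ_H E[X_H] = 121439531096594251776 · p^{17} = 121439531096594251776 · 131072/129140163 = 123256172596690944.
Numerically: E[X] ≈ 1.23256e+17.

E[X] = 121439531096594251776 · (2/3)^{17} = 123256172596690944 ≈ 1.23256e+17.


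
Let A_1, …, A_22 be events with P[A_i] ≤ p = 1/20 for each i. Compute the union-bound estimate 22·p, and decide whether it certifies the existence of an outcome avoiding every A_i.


Union bound: P[∪_{i=1}^{22} A_i] ≤ Σ_i P[A_i] ≤ 22·p = 22·(1/20) = 11/10.
Numerically: 11/10 ≈ 1.100.
Is 11/10 < 1? NO.
Since the bound 11/10 is ≥ 1, the union bound is uninformative here; it does NOT by itself certify existence.

22·p = 11/10 ≈ 1.100; existence NOT certified by the union bound.


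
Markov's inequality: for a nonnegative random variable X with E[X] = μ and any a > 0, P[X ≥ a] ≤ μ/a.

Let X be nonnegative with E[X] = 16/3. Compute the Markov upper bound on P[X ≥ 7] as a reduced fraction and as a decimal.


μ = E[X] = 16/3, a = 7.
Markov: P[X ≥ 7] ≤ μ/a = (16/3)/7 = 16/21.
Numerically: ≈ 0.7619.
(Since a = 7 > μ = 5.3333, the bound 16/21 is < 1 and informative.)

P[X ≥ 7] ≤ 16/21 ≈ 0.7619.


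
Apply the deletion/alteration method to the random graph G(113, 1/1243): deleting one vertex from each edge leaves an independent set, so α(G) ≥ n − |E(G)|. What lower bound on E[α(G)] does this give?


E[|E(G)|] = C(113, 2)·p = 6328 · (1/1243) = 56/11.
E[α(G)] ≥ n − E[|E(G)|] = 113 − 56/11 = 1187/11.
Numerically: ≈ 107.909.
(This is only a lower bound; the true E[α(G)] may be larger.)

E[α(G)] ≥ 1187/11 ≈ 107.909.


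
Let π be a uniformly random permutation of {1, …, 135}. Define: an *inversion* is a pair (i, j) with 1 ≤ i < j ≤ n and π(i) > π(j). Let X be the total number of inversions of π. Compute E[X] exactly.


Write X = Σ X_I over the C(135, 2) = 9045 pairs i < j, with X_I the indicator of one inversion.
There are 9045 indicators.
For each fixed pair i < j, the values π(i) and π(j) are two distinct elements of {1, …, 135} in uniformly random order; by symmetry P[π(i) > π(j)] = 1/2.
By linearity: E[X] = 9045 · (1/2) = C(135, 2) · (1/2) = 9045/2 = 9045/2 ≈ 4522.500.

E[X] = 9045/2 = 4522.500.


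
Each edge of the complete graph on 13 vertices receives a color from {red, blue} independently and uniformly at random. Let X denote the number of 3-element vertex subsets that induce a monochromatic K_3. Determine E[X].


Let X = Σ_S X_S over the C(13, 3) = 286 subsets S of size 3, where X_S = 1 if the K_3 on S is monochromatic.
For a fixed S, the K_3 on S has C(3, 2) = 3 edges. P[all 3 edges red] = (1/2)^3, and likewise for blue, so P[monochromatic] = 2·(1/2)^3 = 2^{1 − 3} = 1/4.
By linearity of expectation: E[X] = C(13, 3) · 2^{1 − 3} = 286 · 1/4 = 143/2.
Numerically: E[X] ≈ 71.5000.

E[X] = C(13,3)·2^(1−C(3,2)) = 143/2 ≈ 71.5000.


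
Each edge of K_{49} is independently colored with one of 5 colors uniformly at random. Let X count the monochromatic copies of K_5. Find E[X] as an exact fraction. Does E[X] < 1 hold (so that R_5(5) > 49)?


E[X] = C(49, 5) · 5^{1 − 10} = 1906884 · 5^{−9} = 1906884/1953125.
As a reduced fraction: E[X] = 1906884/1953125 ≈ 0.976.
Is E[X] < 1? YES.
Since E[X] < 1, there exists a 5-coloring of K_{49} with no monochromatic K_5; hence R_5(5) > 49.

E[X] = 1906884/1953125 ≈ 0.976; E[X] < 1, so R_5(5) > 49.


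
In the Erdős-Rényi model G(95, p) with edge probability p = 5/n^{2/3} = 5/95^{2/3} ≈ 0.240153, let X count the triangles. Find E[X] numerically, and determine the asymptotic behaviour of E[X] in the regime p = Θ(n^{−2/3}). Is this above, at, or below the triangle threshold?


Number of potential triangles: C(95, 3) = 138415.
Each occurs with probability p³ ≈ (0.240153)³ ≈ 1.38504155e-02.
By linearity: E[X] = C(95, 3)·p³ ≈ 138415 · 1.38504155e-02 ≈ 1917.105263.
Since α = 2/3 < 1, p = c/n^{2/3} ≫ 1/n is above the triangle threshold p ~ 1/n. Asymptotically E[X] ~ (c³/6)·n^{3(1−α)} = (5³/6)·n^{1} → ∞; triangles are abundant w.h.p.

E[X] ≈ 1917.105263; in regime p = Θ(1/n^{2/3}) E[X] diverges (above the triangle threshold p ~ 1/n).


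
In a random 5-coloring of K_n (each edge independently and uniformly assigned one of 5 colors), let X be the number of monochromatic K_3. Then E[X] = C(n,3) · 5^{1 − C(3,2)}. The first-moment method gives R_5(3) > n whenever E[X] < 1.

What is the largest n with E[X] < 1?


We need C(n, 3) · 5^{1 − 3} < 1, i.e. C(n, 3) < 5^{3 − 1} = 25.
Check values of n near the boundary:
  n = 3: C(3, 3) = 1; 1 < 25? YES
  n = 4: C(4, 3) = 4; 4 < 25? YES
  n = 5: C(5, 3) = 10; 10 < 25? YES
  n = 6: C(6, 3) = 20; 20 < 25? YES
  n = 7: C(7, 3) = 35; 35 < 25? NO
The largest n with C(n, 3) < 25 is n = 6 (where E[X] = 4/5 ≈ 0.80000). Hence R_5(3) > 6, i.e. R_5(3) ≥ 7.

Largest n = 6; hence R_5(3) > 6.


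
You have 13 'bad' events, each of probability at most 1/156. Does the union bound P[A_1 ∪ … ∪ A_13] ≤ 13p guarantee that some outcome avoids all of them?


Union bound: P[∪_{i=1}^{13} A_i] ≤ Σ_i P[A_i] ≤ 13·p = 13·(1/156) = 1/12.
Numerically: 1/12 ≈ 0.083333.
Is 1/12 < 1? YES.
Since P[∪ A_i] ≤ 1/12 < 1, the complement has P[∩ A_i^c] ≥ 1 − 1/12 = 11/12 > 0, so some outcome avoids every A_i.

13·p = 1/12 ≈ 0.083333; existence CERTIFIED by the union bound.


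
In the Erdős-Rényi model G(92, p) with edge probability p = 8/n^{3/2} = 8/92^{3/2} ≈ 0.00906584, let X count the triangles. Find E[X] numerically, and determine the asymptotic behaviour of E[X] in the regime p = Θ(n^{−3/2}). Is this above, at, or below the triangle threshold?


Number of potential triangles: C(92, 3) = 125580.
Each occurs with probability p³ ≈ (0.00906584)³ ≈ 7.45117456e-07.
By linearity: E[X] = C(92, 3)·p³ ≈ 125580 · 7.45117456e-07 ≈ 0.093572.
Since α = 3/2 > 1, p = c/n^{3/2} = o(1/n) is below the triangle threshold p ~ 1/n. Asymptotically E[X] ~ (c³/6)·n^{3(1−α)} = (8³/6)·n^{-1.5} → 0, so by Markov's inequality G has no triangles w.h.p.

E[X] ≈ 0.093572; in regime p = Θ(1/n^{3/2}) E[X] tends to 0 (below the triangle threshold p ~ 1/n).


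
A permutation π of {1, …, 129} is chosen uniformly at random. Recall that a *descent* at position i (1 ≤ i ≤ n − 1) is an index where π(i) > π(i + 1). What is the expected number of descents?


Write X = Σ X_I over i = 1, …, 128, with X_I the indicator of one descent.
There are 128 indicators.
For each fixed i, the pair (π(i), π(i+1)) is a uniformly random ordered pair of distinct values from {1, …, 129}; by symmetry P[π(i) > π(i+1)] = 1/2.
By linearity: E[X] = 128 · (1/2) = (129 − 1) · (1/2) = 64 ≈ 64.00000.

E[X] = 64 = 64.00000.


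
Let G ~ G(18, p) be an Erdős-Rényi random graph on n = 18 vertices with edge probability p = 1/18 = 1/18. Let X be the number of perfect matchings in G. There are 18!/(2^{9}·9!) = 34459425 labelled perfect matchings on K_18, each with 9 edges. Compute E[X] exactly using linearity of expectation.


K_18 has 18!/(2^{9}·9!) = 34459425 labelled perfect matchings.
For each such perfect matching H, let X_H = 1 if all 9 edges of H are present in G. Then P[X_H = 1] = p^{9} = (1/18)^{9} = 1/198359290368.
By linearity of expectation: E[X] = Σ_H E[X_H] = 34459425 · p^{9} = 34459425 · 1/198359290368 = 425425/2448880128.
Numerically: E[X] ≈ 0.00017372.

E[X] = 34459425 · (1/18)^{9} = 425425/2448880128 ≈ 0.00017372.


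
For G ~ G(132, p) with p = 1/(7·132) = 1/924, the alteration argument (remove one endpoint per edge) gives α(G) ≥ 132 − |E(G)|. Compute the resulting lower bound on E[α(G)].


E[|E(G)|] = C(132, 2)·p = 8646 · (1/924) = 131/14.
E[α(G)] ≥ n − E[|E(G)|] = 132 − 131/14 = 1717/14.
Numerically: ≈ 122.6429.
(This is only a lower bound; the true E[α(G)] may be larger.)

E[α(G)] ≥ 1717/14 ≈ 122.6429.


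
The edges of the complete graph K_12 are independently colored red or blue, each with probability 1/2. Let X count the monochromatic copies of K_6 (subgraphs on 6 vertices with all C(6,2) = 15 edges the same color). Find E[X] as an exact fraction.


Let X = Σ_S X_S over the C(12, 6) = 924 subsets S of size 6, where X_S = 1 if the K_6 on S is monochromatic.
For a fixed S, the K_6 on S has C(6, 2) = 15 edges. P[all 15 edges red] = (1/2)^15, and likewise for blue, so P[monochromatic] = 2·(1/2)^15 = 2^{1 − 15} = 1/16384.
By linearity: E[X] = C(12, 6) · 2^{1 − 15} = 924 · 1/16384 = 231/4096.
Numerically: E[X] ≈ 0.056.

E[X] = C(12,6)·2^(1−C(6,2)) = 231/4096 ≈ 0.056.


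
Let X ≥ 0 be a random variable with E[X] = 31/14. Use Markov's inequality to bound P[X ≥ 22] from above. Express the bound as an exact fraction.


μ = E[X] = 31/14, a = 22.
Markov: P[X ≥ 22] ≤ μ/a = (31/14)/22 = 31/308.
Numerically: ≈ 0.10065.
(Since a = 22 > μ = 2.21429, the bound 31/308 is < 1 and informative.)

P[X ≥ 22] ≤ 31/308 ≈ 0.10065.


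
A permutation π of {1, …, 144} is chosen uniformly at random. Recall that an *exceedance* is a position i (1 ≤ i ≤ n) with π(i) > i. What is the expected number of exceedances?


Write X = Σ_{i=1}^{144} X_i, where X_i = 1_{π(i) > i}.
For each fixed i, π(i) is uniform over {1, …, 144} (marginal of a uniform permutation), so P[π(i) > i] = (n − i)/n. Summing: Σ_{i=1}^{144} (n − i)/n = (0 + 1 + … + 143)/144 = 144(144 − 1)/(2·144) = (144 − 1)/2.
Hence E[X] = Σ_{i=1}^{144} (144 − i)/144 = 143/2 ≈ 71.500.

E[X] = 143/2 = 71.500.


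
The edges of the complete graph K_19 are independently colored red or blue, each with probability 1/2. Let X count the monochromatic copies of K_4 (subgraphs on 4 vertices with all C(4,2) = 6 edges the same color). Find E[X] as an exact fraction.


Let X = Σ_S X_S over the C(19, 4) = 3876 subsets S of size 4, where X_S = 1 if the K_4 on S is monochromatic.
For a fixed S, the K_4 on S has C(4, 2) = 6 edges. P[all 6 edges red] = (1/2)^6, and likewise for blue, so P[monochromatic] = 2·(1/2)^6 = 2^{1 − 6} = 1/32.
By linearity: E[X] = C(19, 4) · 2^{1 − 6} = 3876 · 1/32 = 969/8.
Numerically: E[X] ≈ 121.125000.

E[X] = C(19,4)·2^(1−C(4,2)) = 969/8 ≈ 121.125000.


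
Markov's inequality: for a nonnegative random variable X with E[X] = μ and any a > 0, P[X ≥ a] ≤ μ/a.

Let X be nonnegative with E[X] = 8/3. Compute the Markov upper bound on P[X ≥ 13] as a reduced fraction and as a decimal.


μ = E[X] = 8/3, a = 13.
Markov: P[X ≥ 13] ≤ μ/a = (8/3)/13 = 8/39.
Numerically: ≈ 0.2051.
(Since a = 13 > μ = 2.6667, the bound 8/39 is < 1 and informative.)

P[X ≥ 13] ≤ 8/39 ≈ 0.2051.


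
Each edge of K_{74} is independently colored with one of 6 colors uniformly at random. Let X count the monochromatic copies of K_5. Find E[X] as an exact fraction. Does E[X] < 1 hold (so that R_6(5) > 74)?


E[X] = C(74, 5) · 6^{1 − 10} = 16108764 · 6^{−9} = 16108764/10077696.
As a reduced fraction: E[X] = 1342397/839808 ≈ 1.59846.
Is E[X] < 1? NO.
Since E[X] ≥ 1, the first-moment bound is inconclusive at n = 74; it does NOT by itself certify R_6(5) > 74.

E[X] = 1342397/839808 ≈ 1.59846; E[X] ≥ 1; first-moment method inconclusive here.


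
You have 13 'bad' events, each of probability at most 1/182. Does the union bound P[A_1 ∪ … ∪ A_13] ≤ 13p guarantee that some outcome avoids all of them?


Union bound: P[∪_{i=1}^{13} A_i] ≤ Σ_i P[A_i] ≤ 13·p = 13·(1/182) = 1/14.
Numerically: 1/14 ≈ 0.071.
Is 1/14 < 1? YES.
Since P[∪ A_i] ≤ 1/14 < 1, the complement has P[∩ A_i^c] ≥ 1 − 1/14 = 13/14 > 0, so some outcome avoids every A_i.

13·p = 1/14 ≈ 0.071; existence CERTIFIED by the union bound.


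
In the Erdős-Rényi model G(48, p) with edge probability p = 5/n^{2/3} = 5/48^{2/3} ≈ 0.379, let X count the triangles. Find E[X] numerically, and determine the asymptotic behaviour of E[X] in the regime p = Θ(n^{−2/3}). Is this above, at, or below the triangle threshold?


Number of potential triangles: C(48, 3) = 17296.
Each occurs with probability p³ ≈ (0.379)³ ≈ 5.42535e-02.
By linearity: E[X] = C(48, 3)·p³ ≈ 17296 · 5.42535e-02 ≈ 938.368.
Since α = 2/3 < 1, p = c/n^{2/3} ≫ 1/n is above the triangle threshold p ~ 1/n. Asymptotically E[X] ~ (c³/6)·n^{3(1−α)} = (5³/6)·n^{1} → ∞; triangles are abundant w.h.p.

E[X] ≈ 938.368; in regime p = Θ(1/n^{2/3}) E[X] diverges (above the triangle threshold p ~ 1/n).


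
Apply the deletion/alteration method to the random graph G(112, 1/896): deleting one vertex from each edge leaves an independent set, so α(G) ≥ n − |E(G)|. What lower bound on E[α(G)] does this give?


E[|E(G)|] = C(112, 2)·p = 6216 · (1/896) = 111/16.
E[α(G)] ≥ n − E[|E(G)|] = 112 − 111/16 = 1681/16.
Numerically: ≈ 105.062.
(This is only a lower bound; the true E[α(G)] may be larger.)

E[α(G)] ≥ 1681/16 ≈ 105.062.


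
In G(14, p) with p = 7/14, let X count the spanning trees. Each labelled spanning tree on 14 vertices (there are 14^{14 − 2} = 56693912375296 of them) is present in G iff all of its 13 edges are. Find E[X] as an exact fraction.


K_14 has 14^{14 − 2} = 56693912375296 labelled spanning trees.
For each such spanning tree H, let X_H = 1 if all 13 edges of H are present in G. Then P[X_H = 1] = p^{13} = (1/2)^{13} = 1/8192.
By linearity of expectation: E[X] = Σ_H E[X_H] = 56693912375296 · p^{13} = 56693912375296 · 1/8192 = 13841287201/2.
Numerically: E[X] ≈ 6.921e+09.

E[X] = 56693912375296 · (1/2)^{13} = 13841287201/2 ≈ 6.921e+09.


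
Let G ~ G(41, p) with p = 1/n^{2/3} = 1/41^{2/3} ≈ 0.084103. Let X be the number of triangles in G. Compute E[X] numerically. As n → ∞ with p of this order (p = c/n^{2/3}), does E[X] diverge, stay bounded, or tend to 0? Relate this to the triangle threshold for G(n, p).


Number of potential triangles: C(41, 3) = 10660.
Each occurs with probability p³ ≈ (0.084103)³ ≈ 5.9488400e-04.
By linearity: E[X] = C(41, 3)·p³ ≈ 10660 · 5.9488400e-04 ≈ 6.34146.
Since α = 2/3 < 1, p = c/n^{2/3} ≫ 1/n is above the triangle threshold p ~ 1/n. Asymptotically E[X] ~ (c³/6)·n^{3(1−α)} = (1³/6)·n^{1} → ∞; triangles are abundant w.h.p.

E[X] ≈ 6.34146; in regime p = Θ(1/n^{2/3}) E[X] diverges (above the triangle threshold p ~ 1/n).


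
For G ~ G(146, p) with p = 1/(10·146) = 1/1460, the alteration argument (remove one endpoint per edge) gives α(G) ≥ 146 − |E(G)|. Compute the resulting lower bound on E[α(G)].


E[|E(G)|] = C(146, 2)·p = 10585 · (1/1460) = 29/4.
E[α(G)] ≥ n − E[|E(G)|] = 146 − 29/4 = 555/4.
Numerically: ≈ 138.750.
(This is only a lower bound; the true E[α(G)] may be larger.)

E[α(G)] ≥ 555/4 ≈ 138.750.


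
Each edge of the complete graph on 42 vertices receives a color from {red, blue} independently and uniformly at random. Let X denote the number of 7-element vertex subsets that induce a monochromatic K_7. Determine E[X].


Let X = Σ_S X_S over the C(42, 7) = 26978328 subsets S of size 7, where X_S = 1 if the K_7 on S is monochromatic.
For a fixed S, the K_7 on S has C(7, 2) = 21 edges. P[all 21 edges red] = (1/2)^21, and likewise for blue, so P[monochromatic] = 2·(1/2)^21 = 2^{1 − 21} = 1/1048576.
By linearity: E[X] = C(42, 7) · 2^{1 − 21} = 26978328 · 1/1048576 = 3372291/131072.
Numerically: E[X] ≈ 25.729.

E[X] = C(42,7)·2^(1−C(7,2)) = 3372291/131072 ≈ 25.729.


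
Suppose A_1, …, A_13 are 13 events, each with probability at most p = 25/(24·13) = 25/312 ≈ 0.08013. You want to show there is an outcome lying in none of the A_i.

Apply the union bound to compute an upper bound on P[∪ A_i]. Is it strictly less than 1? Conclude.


Union bound: P[∪_{i=1}^{13} A_i] ≤ Σ_i P[A_i] ≤ 13·p = 13·(25/312) = 25/24.
Numerically: 25/24 ≈ 1.04167.
Is 25/24 < 1? NO.
Since the bound 25/24 is ≥ 1, the union bound is uninformative here; it does NOT by itself certify existence.

13·p = 25/24 ≈ 1.04167; existence NOT certified by the union bound.


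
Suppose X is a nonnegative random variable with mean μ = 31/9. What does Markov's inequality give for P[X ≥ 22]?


μ = E[X] = 31/9, a = 22.
Markov: P[X ≥ 22] ≤ μ/a = (31/9)/22 = 31/198.
Numerically: ≈ 0.156566.
(Since a = 22 > μ = 3.444444, the bound 31/198 is < 1 and informative.)

P[X ≥ 22] ≤ 31/198 ≈ 0.156566.


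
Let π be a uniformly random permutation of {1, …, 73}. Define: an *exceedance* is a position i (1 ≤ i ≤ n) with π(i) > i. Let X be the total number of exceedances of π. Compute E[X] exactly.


Write X = Σ_{i=1}^{73} X_i, where X_i = 1_{π(i) > i}.
For each fixed i, π(i) is uniform over {1, …, 73} (marginal of a uniform permutation), so P[π(i) > i] = (n − i)/n. Summing: Σ_{i=1}^{73} (n − i)/n = (0 + 1 + … + 72)/73 = 73(73 − 1)/(2·73) = (73 − 1)/2.
Hence E[X] = Σ_{i=1}^{73} (73 − i)/73 = 36 ≈ 36.0000.

E[X] = 36 = 36.0000.


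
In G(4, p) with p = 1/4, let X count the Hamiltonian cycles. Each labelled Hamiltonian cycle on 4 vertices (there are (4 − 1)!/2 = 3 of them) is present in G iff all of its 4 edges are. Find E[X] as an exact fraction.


K_4 has (4 − 1)!/2 = 3 labelled Hamiltonian cycles.
For each such Hamiltonian cycle H, let X_H = 1 if all 4 edges of H are present in G. Then P[X_H = 1] = p^{4} = (1/4)^{4} = 1/256.
By linearity of expectation: E[X] = Σ_H E[X_H] = 3 · p^{4} = 3 · 1/256 = 3/256.
Numerically: E[X] ≈ 0.011719.

E[X] = 3 · (1/4)^{4} = 3/256 ≈ 0.011719.


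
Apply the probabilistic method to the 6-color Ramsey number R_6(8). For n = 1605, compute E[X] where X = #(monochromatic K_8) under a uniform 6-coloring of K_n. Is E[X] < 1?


E[X] = C(1605, 8) · 6^{1 − 28} = 1073226690197348380200 · 6^{−27} = 1073226690197348380200/1023490369077469249536.
As a reduced fraction: E[X] = 14905926252740949725/14215144014964850688 ≈ 1.0485948.
Is E[X] < 1? NO.
Since E[X] ≥ 1, the first-moment bound is inconclusive at n = 1605; it does NOT by itself certify R_6(8) > 1605.

E[X] = 14905926252740949725/14215144014964850688 ≈ 1.0485948; E[X] ≥ 1; first-moment method inconclusive here.


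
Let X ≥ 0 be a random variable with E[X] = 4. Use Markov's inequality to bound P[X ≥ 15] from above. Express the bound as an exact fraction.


μ = E[X] = 4, a = 15.
Markov: P[X ≥ 15] ≤ μ/a = (4)/15 = 4/15.
Numerically: ≈ 0.266667.
(Since a = 15 > μ = 4.000000, the bound 4/15 is < 1 and informative.)

P[X ≥ 15] ≤ 4/15 ≈ 0.266667.


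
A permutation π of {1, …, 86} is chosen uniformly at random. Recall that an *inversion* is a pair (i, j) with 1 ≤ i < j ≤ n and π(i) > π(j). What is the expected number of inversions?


Write X = Σ X_I over the C(86, 2) = 3655 pairs i < j, with X_I the indicator of one inversion.
There are 3655 indicators.
For each fixed pair i < j, the values π(i) and π(j) are two distinct elements of {1, …, 86} in uniformly random order; by symmetry P[π(i) > π(j)] = 1/2.
By linearity: E[X] = 3655 · (1/2) = C(86, 2) · (1/2) = 3655/2 = 3655/2 ≈ 1827.500.

E[X] = 3655/2 = 1827.500.


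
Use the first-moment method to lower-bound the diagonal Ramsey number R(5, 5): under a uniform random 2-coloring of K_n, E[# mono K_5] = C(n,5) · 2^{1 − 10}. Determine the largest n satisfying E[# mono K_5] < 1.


We need C(n, 5) · 2^{1 − 10} < 1, i.e. C(n, 5) < 2^{10 − 1} = 512.
Check values of n near the boundary:
  n = 7: C(7, 5) = 21; 21 < 512? YES
  n = 8: C(8, 5) = 56; 56 < 512? YES
  n = 9: C(9, 5) = 126; 126 < 512? YES
  n = 10: C(10, 5) = 252; 252 < 512? YES
  n = 11: C(11, 5) = 462; 462 < 512? YES
  n = 12: C(12, 5) = 792; 792 < 512? NO
The largest n with C(n, 5) < 512 is n = 11 (where E[X] = 231/256 ≈ 0.902). Hence R(5, 5) > 11, i.e. R(5, 5) ≥ 12.

Largest n = 11; hence R(5, 5) > 11.


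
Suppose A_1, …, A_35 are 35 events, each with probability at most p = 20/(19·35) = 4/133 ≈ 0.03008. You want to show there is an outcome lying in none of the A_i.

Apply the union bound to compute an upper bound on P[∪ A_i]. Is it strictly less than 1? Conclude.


Union bound: P[∪_{i=1}^{35} A_i] ≤ Σ_i P[A_i] ≤ 35·p = 35·(4/133) = 20/19.
Numerically: 20/19 ≈ 1.05263.
Is 20/19 < 1? NO.
Since the bound 20/19 is ≥ 1, the union bound is uninformative here; it does NOT by itself certify existence.

35·p = 20/19 ≈ 1.05263; existence NOT certified by the union bound.


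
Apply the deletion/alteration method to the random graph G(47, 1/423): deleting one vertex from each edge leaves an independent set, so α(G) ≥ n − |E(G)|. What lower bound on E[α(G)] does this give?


E[|E(G)|] = C(47, 2)·p = 1081 · (1/423) = 23/9.
E[α(G)] ≥ n − E[|E(G)|] = 47 − 23/9 = 400/9.
Numerically: ≈ 44.444.
(This is only a lower bound; the true E[α(G)] may be larger.)

E[α(G)] ≥ 400/9 ≈ 44.444.


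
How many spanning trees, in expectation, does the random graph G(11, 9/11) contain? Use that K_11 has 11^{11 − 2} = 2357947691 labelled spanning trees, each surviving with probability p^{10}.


K_11 has 11^{11 − 2} = 2357947691 labelled spanning trees.
For each such spanning tree H, let X_H = 1 if all 10 edges of H are present in G. Then P[X_H = 1] = p^{10} = (9/11)^{10} = 3486784401/25937424601.
By linearity of expectation: E[X] = Σ_H E[X_H] = 2357947691 · p^{10} = 2357947691 · 3486784401/25937424601 = 3486784401/11.
Numerically: E[X] ≈ 3.17e+08.

E[X] = 2357947691 · (9/11)^{10} = 3486784401/11 ≈ 3.17e+08.


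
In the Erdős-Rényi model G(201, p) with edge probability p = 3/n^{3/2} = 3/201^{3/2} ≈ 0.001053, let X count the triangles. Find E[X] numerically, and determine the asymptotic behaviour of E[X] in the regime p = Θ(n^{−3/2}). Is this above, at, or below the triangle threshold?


Number of potential triangles: C(201, 3) = 1333300.
Each occurs with probability p³ ≈ (0.001053)³ ≈ 1.166760e-09.
By linearity: E[X] = C(201, 3)·p³ ≈ 1333300 · 1.166760e-09 ≈ 0.0016.
Since α = 3/2 > 1, p = c/n^{3/2} = o(1/n) is below the triangle threshold p ~ 1/n. Asymptotically E[X] ~ (c³/6)·n^{3(1−α)} = (3³/6)·n^{-1.5} → 0, so by Markov's inequality G has no triangles w.h.p.

E[X] ≈ 0.0016; in regime p = Θ(1/n^{3/2}) E[X] tends to 0 (below the triangle threshold p ~ 1/n).


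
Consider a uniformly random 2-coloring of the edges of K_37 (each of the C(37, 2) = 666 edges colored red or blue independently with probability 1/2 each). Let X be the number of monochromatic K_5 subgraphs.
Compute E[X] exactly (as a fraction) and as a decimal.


Let X = Σ_S X_S over the C(37, 5) = 435897 subsets S of size 5, where X_S = 1 if the K_5 on S is monochromatic.
For a fixed S, the K_5 on S has C(5, 2) = 10 edges. P[all 10 edges red] = (1/2)^10, and likewise for blue, so P[monochromatic] = 2·(1/2)^10 = 2^{1 − 10} = 1/512.
By linearity: E[X] = C(37, 5) · 2^{1 − 10} = 435897 · 1/512 = 435897/512.
Numerically: E[X] ≈ 851.36133.

E[X] = C(37,5)·2^(1−C(5,2)) = 435897/512 ≈ 851.36133.


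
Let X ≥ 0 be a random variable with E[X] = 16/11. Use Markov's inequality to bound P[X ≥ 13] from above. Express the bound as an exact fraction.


μ = E[X] = 16/11, a = 13.
Markov: P[X ≥ 13] ≤ μ/a = (16/11)/13 = 16/143.
Numerically: ≈ 0.112.
(Since a = 13 > μ = 1.455, the bound 16/143 is < 1 and informative.)

P[X ≥ 13] ≤ 16/143 ≈ 0.112.


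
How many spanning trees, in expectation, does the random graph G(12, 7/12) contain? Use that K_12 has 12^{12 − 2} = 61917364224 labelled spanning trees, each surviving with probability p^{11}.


K_12 has 12^{12 − 2} = 61917364224 labelled spanning trees.
For each such spanning tree H, let X_H = 1 if all 11 edges of H are present in G. Then P[X_H = 1] = p^{11} = (7/12)^{11} = 1977326743/743008370688.
Summing the indicators: E[X] = Σ_H E[X_H] = 61917364224 · p^{11} = 61917364224 · 1977326743/743008370688 = 1977326743/12.
Numerically: E[X] ≈ 1.64777e+08.

E[X] = 61917364224 · (7/12)^{11} = 1977326743/12 ≈ 1.64777e+08.


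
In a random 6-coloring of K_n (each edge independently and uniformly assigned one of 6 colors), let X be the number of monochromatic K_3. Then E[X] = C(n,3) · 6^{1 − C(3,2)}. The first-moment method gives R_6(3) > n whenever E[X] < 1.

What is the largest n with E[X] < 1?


We need C(n, 3) · 6^{1 − 3} < 1, i.e. C(n, 3) < 6^{3 − 1} = 36.
Check values of n near the boundary:
  n = 6: C(6, 3) = 20; 20 < 36? YES
  n = 7: C(7, 3) = 35; 35 < 36? YES
  n = 8: C(8, 3) = 56; 56 < 36? NO
  n = 9: C(9, 3) = 84; 84 < 36? NO
  n = 10: C(10, 3) = 120; 120 < 36? NO
The largest n with C(n, 3) < 36 is n = 7 (where E[X] = 35/36 ≈ 0.972222). Hence R_6(3) > 7, i.e. R_6(3) ≥ 8.

Largest n = 7; hence R_6(3) > 7.


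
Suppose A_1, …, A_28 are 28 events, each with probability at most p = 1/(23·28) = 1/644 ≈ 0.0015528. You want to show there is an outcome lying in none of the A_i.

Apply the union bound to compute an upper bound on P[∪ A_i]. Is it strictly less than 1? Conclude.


Union bound: P[∪_{i=1}^{28} A_i] ≤ Σ_i P[A_i] ≤ 28·p = 28·(1/644) = 1/23.
Numerically: 1/23 ≈ 0.0434783.
Is 1/23 < 1? YES.
Since P[∪ A_i] ≤ 1/23 < 1, the complement has P[∩ A_i^c] ≥ 1 − 1/23 = 22/23 > 0, so some outcome avoids every A_i.

28·p = 1/23 ≈ 0.0434783; existence CERTIFIED by the union bound.
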